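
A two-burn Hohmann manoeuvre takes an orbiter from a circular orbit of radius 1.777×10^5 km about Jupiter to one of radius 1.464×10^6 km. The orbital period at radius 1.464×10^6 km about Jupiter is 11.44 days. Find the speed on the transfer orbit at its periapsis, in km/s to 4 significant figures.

From Kepler's third law T² = 4π²r³/μ at r = 1.464×10^6 km, T = 11.44 days = 11.44 × 86400 s = 9.88416×10^5 s: μ = 4π²r³/T² = 1.26795×10^8 km³/s².
Transfer-ellipse semi-major axis a_t = (r₁ + r₂)/2 = (1.777×10^5 + 1.464×10^6)/2 = 8.2085×10^5 km.
At periapsis, r = 1.777×10^5 km.
From the vis-viva equation, v = √[μ(2/r − 1/a_t)] = 35.67 km/s.

v = 35.67 km/s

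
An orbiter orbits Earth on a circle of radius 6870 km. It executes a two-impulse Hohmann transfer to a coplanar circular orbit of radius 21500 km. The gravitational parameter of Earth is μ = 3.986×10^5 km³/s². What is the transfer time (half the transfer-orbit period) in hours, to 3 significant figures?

Semi-major axis of the transfer orbit: a_t = (6870 + 21500)/2 = 14185 km.
Transfer time t = π√(a_t³/μ) = π√((14185)³ / 3.986×10^5) = 8407 s.
Converting: 8407 s ÷ 3600 s/hour = 2.34 hours.

t = 2.34 hours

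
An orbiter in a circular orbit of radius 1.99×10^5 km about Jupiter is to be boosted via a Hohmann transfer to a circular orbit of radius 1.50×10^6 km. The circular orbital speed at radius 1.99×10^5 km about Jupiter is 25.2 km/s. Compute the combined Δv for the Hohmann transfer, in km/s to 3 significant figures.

Δv = 13.0 km/s

From the circular-orbit relation v² = μ/r at r = 1.99×10^5 km: μ = v²r = (25.2)² × 1.99×10^5 = 1.26373×10^8 km³/s².
The Hohmann ellipse has a_t = (r₁ + r₂)/2 = 8.495×10^5 km.
At r₁ the circular-orbit speed is v₁ = √(μ/r₁) = 25.200 km/s.
Transfer-orbit speed at r₁ (vis-viva equation): v_p = √[μ(2/r₁ − 1/a_t)] = 33.486 km/s.
First burn Δv₁ = |v_p − v₁| = 8.286 km/s.
At r₂, v₂ = √(μ/r₂) = 9.1787 km/s.
Transfer-orbit speed at r₂: v_a = √[μ(2/r₂ − 1/a_t)] = 4.4425 km/s.
Second burn Δv₂ = |v₂ − v_a| = 4.736 km/s.
Total Δv = Δv₁ + Δv₂ = 13.02 km/s.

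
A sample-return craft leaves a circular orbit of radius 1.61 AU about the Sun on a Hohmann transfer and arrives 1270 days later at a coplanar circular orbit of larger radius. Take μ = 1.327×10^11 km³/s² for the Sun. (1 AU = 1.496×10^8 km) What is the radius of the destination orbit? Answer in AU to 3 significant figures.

In km: r₁ = 1.61 × 1.496×10^8 = 2.40856×10^8 km.
Transfer time t = 1270 days = 1.09728×10^8 s, and t = π√(a_t³/μ).
So a_t = (μ t²/π²)^(1/3) = (1.327×10^11 × (1.09728×10^8)² / π²)^(1/3) = 5.4501×10^8 km.
Since a_t = (r₁ + r₂)/2, r₂ = 2a_t − r₁ = 2×5.4501×10^8 − 2.40856×10^8 = 8.49164×10^8 km.
In AU: r₂ = 8.49164×10^8 / 1.496×10^8 = 5.68 AU.

r₂ = 5.68 AU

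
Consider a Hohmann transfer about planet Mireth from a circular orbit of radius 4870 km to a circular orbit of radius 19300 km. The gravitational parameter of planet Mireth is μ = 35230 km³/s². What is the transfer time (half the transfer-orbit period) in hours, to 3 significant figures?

t = 6.18 hours

Semi-major axis of the transfer orbit: a_t = (4870 + 19300)/2 = 12085 km.
Transfer time t = π√(a_t³/μ) = π√((12085)³ / 35230) = 22240 s.
Converting: 22240 s ÷ 3600 s/hour = 6.18 hours.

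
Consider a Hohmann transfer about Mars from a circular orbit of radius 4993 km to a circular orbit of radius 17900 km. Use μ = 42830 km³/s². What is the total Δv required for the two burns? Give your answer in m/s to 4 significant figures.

Transfer-ellipse semi-major axis a_t = (r₁ + r₂)/2 = (4993 + 17900)/2 = 11446.5 km.
Circular speed at r₁: v₁ = √(μ/r₁) = √(42830/4993) = 2.9288 km/s.
On the transfer ellipse at r₁, v² = μ(2/r − 1/a) gives v_p = √[μ(2/r₁ − 1/a_t)] = 3.6625 km/s.
First burn Δv₁ = |v_p − v₁| = 0.7337 km/s.
Circular speed at r₂: v₂ = √(μ/r₂) = 1.5468 km/s.
Transfer-orbit speed at r₂: v_a = √[μ(2/r₂ − 1/a_t)] = 1.0216 km/s.
Second burn Δv₂ = |v₂ − v_a| = 0.5252 km/s.
Total Δv = Δv₁ + Δv₂ = 1.259 km/s.

Δv = 1259 m/s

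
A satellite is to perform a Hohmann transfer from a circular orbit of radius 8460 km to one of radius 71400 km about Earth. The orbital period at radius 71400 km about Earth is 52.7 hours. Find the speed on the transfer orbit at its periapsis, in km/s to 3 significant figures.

v = 9.19 km/s

From Kepler's third law T² = 4π²r³/μ at r = 71400 km, T = 52.7 hours = 52.7 × 3600 s = 1.8972×10^5 s: μ = 4π²r³/T² = 3.99235×10^5 km³/s².
Semi-major axis of the transfer orbit: a_t = (8460 + 71400)/2 = 39930 km.
The periapsis of the transfer ellipse is at r = 8460 km.
From the vis-viva equation, v = √[μ(2/r − 1/a_t)] = 9.186 km/s.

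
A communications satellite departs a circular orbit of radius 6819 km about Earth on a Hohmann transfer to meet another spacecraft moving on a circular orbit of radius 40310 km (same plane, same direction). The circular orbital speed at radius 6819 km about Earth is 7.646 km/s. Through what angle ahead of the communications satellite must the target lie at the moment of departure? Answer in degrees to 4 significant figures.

From the circular-orbit relation v² = μ/r at r = 6819 km: μ = v²r = (7.646)² × 6819 = 3.98648×10^5 km³/s².
The Hohmann ellipse has a_t = (r₁ + r₂)/2 = 23564.5 km.
Transfer time t = π√(a_t³/μ) = 18000 s.
The target's mean motion on its circular orbit is ω₂ = √(μ/r₂³) = 7.801×10^-5 rad/s.
Angle swept by the target during transfer: ω₂·t = 1.4042 rad = 80.45°.
Arrival is 180° from departure on the ellipse, so φ = 180° − 80.45° = 99.55°.

φ = 99.55°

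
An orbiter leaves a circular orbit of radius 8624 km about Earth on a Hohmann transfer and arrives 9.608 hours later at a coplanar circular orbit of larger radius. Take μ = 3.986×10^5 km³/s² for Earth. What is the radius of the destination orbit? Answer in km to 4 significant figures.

r₂ = 64220 km

Transfer time t = 9.608 hours = 34588.8 s, and t = π√(a_t³/μ).
So a_t = (μ t²/π²)^(1/3) = (3.986×10^5 × (34588.8)² / π²)^(1/3) = 36422 km.
Since a_t = (r₁ + r₂)/2, r₂ = 2a_t − r₁ = 2×36422 − 8624 = 64220 km.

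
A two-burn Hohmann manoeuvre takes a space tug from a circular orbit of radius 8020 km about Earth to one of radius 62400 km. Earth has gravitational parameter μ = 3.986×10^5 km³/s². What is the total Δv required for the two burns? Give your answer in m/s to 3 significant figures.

Semi-major axis of the transfer orbit: a_t = (8020 + 62400)/2 = 35210 km.
At r₁ the circular-orbit speed is v₁ = √(μ/r₁) = 7.050 km/s.
On the transfer ellipse at r₁, vis-viva gives v_p = √[μ(2/r₁ − 1/a_t)] = 9.385 km/s.
First burn Δv₁ = |v_p − v₁| = 2.335 km/s.
At r₂, v₂ = √(μ/r₂) = 2.527 km/s.
Transfer-orbit speed at r₂: v_a = √[μ(2/r₂ − 1/a_t)] = 1.206 km/s.
Second burn Δv₂ = |v₂ − v_a| = 1.321 km/s.
Δv = Δv₁ + Δv₂ = 2.335 + 1.321 = 3.656 km/s.

Δv = 3660 m/s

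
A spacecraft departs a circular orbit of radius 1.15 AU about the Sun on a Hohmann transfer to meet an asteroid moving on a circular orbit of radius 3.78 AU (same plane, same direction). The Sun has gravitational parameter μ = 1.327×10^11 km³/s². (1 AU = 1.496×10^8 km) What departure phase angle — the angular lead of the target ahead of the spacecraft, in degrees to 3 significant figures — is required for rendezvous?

In km: r₁ = 1.15 × 1.496×10^8 = 1.7204×10^8 km; r₂ = 3.78 × 1.496×10^8 = 5.65488×10^8 km.
Semi-major axis of the transfer orbit: a_t = (1.7204×10^8 + 5.65488×10^8)/2 = 3.68764×10^8 km.
The half-period of the transfer ellipse is t = π√(a_t³/μ) = 6.107×10^7 s.
Target angular speed ω₂ = √(μ/r₂³) = 2.709×10^-8 rad/s.
Angle swept by the target during transfer: ω₂·t = 1.6544 rad = 94.79°.
The spacecraft traverses 180° on the transfer ellipse, so the target must lead by 180° − 94.79° = 85.2°.

φ = 85.2°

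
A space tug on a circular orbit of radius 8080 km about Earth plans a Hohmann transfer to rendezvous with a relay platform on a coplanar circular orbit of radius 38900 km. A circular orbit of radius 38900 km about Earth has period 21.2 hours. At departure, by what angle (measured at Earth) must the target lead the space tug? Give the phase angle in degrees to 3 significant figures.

From Kepler's third law T² = 4π²r³/μ at r = 38900 km, T = 21.2 hours = 21.2 × 3600 s = 76320 s: μ = 4π²r³/T² = 3.98962×10^5 km³/s².
Transfer-ellipse semi-major axis a_t = (r₁ + r₂)/2 = (8080 + 38900)/2 = 23490 km.
The half-period of the transfer ellipse is t = π√(a_t³/μ) = 17906.4 s.
Target angular speed ω₂ = √(μ/r₂³) = 8.23269×10^-5 rad/s.
Angle swept by the target during transfer: ω₂·t = 1.47418 rad = 84.46°.
The space tug traverses 180° on the transfer ellipse, so the target must lead by 180° − 84.46° = 95.5°.

φ = 95.5°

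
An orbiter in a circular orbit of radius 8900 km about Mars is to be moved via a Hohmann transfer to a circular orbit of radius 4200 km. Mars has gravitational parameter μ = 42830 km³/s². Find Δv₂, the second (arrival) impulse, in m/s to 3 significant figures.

Δv₂ = 529 m/s

The Hohmann ellipse has a_t = (r₁ + r₂)/2 = 6550 km.
On the circular orbit at r = 4200 km, v_c = √(μ/r) = 3.193 km/s.
Vis-viva on the transfer ellipse at r = 4200 km gives v_t = √[μ(2/r − 1/a_t)] = 3.722 km/s.
Δv₂ = |v_t − v_c| = |3.722 − 3.193| = 0.5290 km/s.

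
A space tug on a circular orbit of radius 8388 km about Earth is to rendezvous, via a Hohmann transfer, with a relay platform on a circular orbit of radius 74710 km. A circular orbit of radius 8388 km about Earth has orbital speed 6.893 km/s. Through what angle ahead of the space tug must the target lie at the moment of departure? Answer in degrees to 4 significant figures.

From the circular-orbit relation v² = μ/r at r = 8388 km: μ = v²r = (6.893)² × 8388 = 3.98543×10^5 km³/s².
Semi-major axis of the transfer orbit: a_t = (8388 + 74710)/2 = 41549 km.
The half-period of the transfer ellipse is t = π√(a_t³/μ) = 42145.70 s.
The target's mean motion on its circular orbit is ω₂ = √(μ/r₂³) = 3.091501×10^-5 rad/s.
Angle swept by the target during transfer: ω₂·t = 1.302935 rad = 74.653°.
The space tug traverses 180° on the transfer ellipse, so the target must lead by 180° − 74.653° = 105.3°.

φ = 105.3°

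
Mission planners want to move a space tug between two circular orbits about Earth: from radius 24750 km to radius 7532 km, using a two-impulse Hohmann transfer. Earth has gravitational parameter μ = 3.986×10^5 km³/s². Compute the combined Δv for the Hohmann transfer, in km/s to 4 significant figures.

Δv = 3.005 km/s

Transfer-ellipse semi-major axis a_t = (r₁ + r₂)/2 = (24750 + 7532)/2 = 16141 km.
Circular speed at r₁: v₁ = √(μ/r₁) = √(3.986×10^5/24750) = 4.013 km/s.
Transfer-orbit speed at r₁ (vis-viva): v_a = √[μ(2/r₁ − 1/a_t)] = 2.741 km/s.
First burn Δv₁ = |v_a − v₁| = 1.272 km/s.
At r₂, v₂ = √(μ/r₂) = 7.275 km/s.
Transfer-orbit speed at r₂: v_p = √[μ(2/r₂ − 1/a_t)] = 9.008 km/s.
Second burn Δv₂ = |v₂ − v_p| = 1.733 km/s.
Δv = Δv₁ + Δv₂ = 1.272 + 1.733 = 3.005 km/s.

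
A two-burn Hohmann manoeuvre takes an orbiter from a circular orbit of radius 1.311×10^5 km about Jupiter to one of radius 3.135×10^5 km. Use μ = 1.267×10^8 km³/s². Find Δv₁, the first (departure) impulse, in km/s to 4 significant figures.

Δv₁ = 5.830 km/s

The Hohmann ellipse has a_t = (r₁ + r₂)/2 = 2.223×10^5 km.
Circular speed at r = 1.311×10^5 km: v_c = √(μ/r) = 31.09 km/s.
Transfer-orbit speed at the same r (vis-viva, a = a_t): v_t = √[μ(2/r − 1/a_t)] = 36.92 km/s.
Δv₁ = |v_t − v_c| = |36.92 − 31.09| = 5.830 km/s.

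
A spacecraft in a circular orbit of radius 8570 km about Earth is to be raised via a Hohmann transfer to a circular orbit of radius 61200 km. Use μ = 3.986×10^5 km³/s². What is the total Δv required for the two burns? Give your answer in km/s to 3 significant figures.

Semi-major axis of the transfer orbit: a_t = (8570 + 61200)/2 = 34885 km.
At r₁ the circular-orbit speed is v₁ = √(μ/r₁) = 6.820 km/s.
Transfer-orbit speed at r₁ (vis-viva equation): v_p = √[μ(2/r₁ − 1/a_t)] = 9.033 km/s.
First burn Δv₁ = |v_p − v₁| = 2.213 km/s.
At r₂, v₂ = √(μ/r₂) = 2.552 km/s.
Transfer-orbit speed at r₂: v_a = √[μ(2/r₂ − 1/a_t)] = 1.265 km/s.
Second burn Δv₂ = |v₂ − v_a| = 1.287 km/s.
Total Δv = Δv₁ + Δv₂ = 3.500 km/s.

Δv = 3.50 km/s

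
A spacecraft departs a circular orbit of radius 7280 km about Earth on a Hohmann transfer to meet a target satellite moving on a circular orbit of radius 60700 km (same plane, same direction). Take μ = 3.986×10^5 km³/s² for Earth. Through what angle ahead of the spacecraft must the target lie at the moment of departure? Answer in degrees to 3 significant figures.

Transfer-ellipse semi-major axis a_t = (r₁ + r₂)/2 = (7280 + 60700)/2 = 33990 km.
The half-period of the transfer ellipse is t = π√(a_t³/μ) = 31180 s.
Target angular speed ω₂ = √(μ/r₂³) = 4.222×10^-5 rad/s.
Angle swept by the target during transfer: ω₂·t = 1.31642 rad = 75.43°.
The spacecraft traverses 180° on the transfer ellipse, so the target must lead by 180° − 75.43° = 105°.

φ = 105°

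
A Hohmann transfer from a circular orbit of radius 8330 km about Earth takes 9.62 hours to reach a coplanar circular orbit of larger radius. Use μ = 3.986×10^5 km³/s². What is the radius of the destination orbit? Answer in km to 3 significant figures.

r₂ = 64600 km

Transfer time t = 9.62 hours = 34632 s, and t = π√(a_t³/μ).
So a_t = (μ t²/π²)^(1/3) = (3.986×10^5 × (34632)² / π²)^(1/3) = 36453 km.
Since a_t = (r₁ + r₂)/2, r₂ = 2a_t − r₁ = 2×36453 − 8330 = 64576 km.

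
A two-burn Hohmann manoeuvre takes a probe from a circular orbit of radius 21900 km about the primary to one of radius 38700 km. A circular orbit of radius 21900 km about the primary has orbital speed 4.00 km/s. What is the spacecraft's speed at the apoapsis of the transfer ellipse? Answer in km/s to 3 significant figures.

v = 2.56 km/s

From the circular-orbit relation v² = μ/r at r = 21900 km: μ = v²r = (4.00)² × 21900 = 3.50400×10^5 km³/s².
The Hohmann ellipse has a_t = (r₁ + r₂)/2 = 30300 km.
At apoapsis, r = 38700 km.
Vis-viva: v = √[μ(2/r − 1/a_t)] = √[3.50400×10^5 × (2/38700 − 1/30300)] = 2.558 km/s.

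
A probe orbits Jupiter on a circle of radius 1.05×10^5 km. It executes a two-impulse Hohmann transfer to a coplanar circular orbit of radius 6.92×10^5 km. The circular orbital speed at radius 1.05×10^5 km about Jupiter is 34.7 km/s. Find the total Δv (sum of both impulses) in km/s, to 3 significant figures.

Δv = 17.6 km/s

From the circular-orbit relation v² = μ/r at r = 1.05×10^5 km: μ = v²r = (34.7)² × 1.05×10^5 = 1.26429×10^8 km³/s².
The Hohmann ellipse has a_t = (r₁ + r₂)/2 = 3.985×10^5 km.
Circular speed at r₁: v₁ = √(μ/r₁) = √(1.26429×10^8/1.050×10^5) = 34.7000 km/s.
On the transfer ellipse at r₁, v² = μ(2/r − 1/a) gives v_p = √[μ(2/r₁ − 1/a_t)] = 45.7265 km/s.
First burn Δv₁ = |v_p − v₁| = 11.0265 km/s.
Circular speed at r₂: v₂ = √(μ/r₂) = 13.516713 km/s.
Transfer-orbit speed at r₂: v_a = √[μ(2/r₂ − 1/a_t)] = 6.9382759 km/s.
Second burn Δv₂ = |v₂ − v_a| = 6.57844 km/s.
Total Δv = Δv₁ + Δv₂ = 17.60 km/s.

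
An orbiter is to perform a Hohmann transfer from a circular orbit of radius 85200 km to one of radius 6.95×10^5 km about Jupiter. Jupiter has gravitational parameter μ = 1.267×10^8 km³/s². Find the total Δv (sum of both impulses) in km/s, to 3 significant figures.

The Hohmann ellipse has a_t = (r₁ + r₂)/2 = 3.901×10^5 km.
Circular speed at r₁: v₁ = √(μ/r₁) = √(1.267×10^8/85200) = 38.56 km/s.
On the transfer ellipse at r₁, v² = μ(2/r − 1/a) gives v_p = √[μ(2/r₁ − 1/a_t)] = 51.47 km/s.
First burn Δv₁ = |v_p − v₁| = 12.91 km/s.
At r₂, v₂ = √(μ/r₂) = 13.502 km/s.
Transfer-orbit speed at r₂: v_a = √[μ(2/r₂ − 1/a_t)] = 6.3100 km/s.
Second burn Δv₂ = |v₂ − v_a| = 7.192 km/s.
Total Δv = Δv₁ + Δv₂ = 20.10 km/s.

Δv = 20.1 km/s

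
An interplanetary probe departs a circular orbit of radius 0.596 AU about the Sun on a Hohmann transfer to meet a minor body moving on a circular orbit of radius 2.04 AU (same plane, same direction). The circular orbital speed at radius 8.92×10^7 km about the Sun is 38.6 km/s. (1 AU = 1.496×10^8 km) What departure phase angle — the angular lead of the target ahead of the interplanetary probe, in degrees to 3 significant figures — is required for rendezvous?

From the circular-orbit relation v² = μ/r at r = 8.92×10^7 km: μ = v²r = (38.6)² × 8.92×10^7 = 1.32904×10^11 km³/s².
In km: r₁ = 0.596 × 1.496×10^8 = 8.91616×10^7 km; r₂ = 2.04 × 1.496×10^8 = 3.05184×10^8 km.
The Hohmann ellipse has a_t = (r₁ + r₂)/2 = 1.971728×10^8 km.
Transfer time t = π√(a_t³/μ) = 2.386×10^7 s.
The target's mean motion on its circular orbit is ω₂ = √(μ/r₂³) = 6.838×10^-8 rad/s.
Angle swept by the target during transfer: ω₂·t = 1.6315 rad = 93.48°.
Arrival is 180° from departure on the ellipse, so φ = 180° − 93.48° = 86.5°.

φ = 86.5°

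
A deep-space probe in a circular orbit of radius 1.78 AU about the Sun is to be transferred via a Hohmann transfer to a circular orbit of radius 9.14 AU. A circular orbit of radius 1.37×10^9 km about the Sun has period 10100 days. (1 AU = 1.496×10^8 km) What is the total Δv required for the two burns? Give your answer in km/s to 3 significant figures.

From Kepler's third law T² = 4π²r³/μ at r = 1.37×10^9 km, T = 10100 days = 10100 × 86400 s = 8.7264×10^8 s: μ = 4π²r³/T² = 1.33306×10^11 km³/s².
In km: r₁ = 1.78 × 1.496×10^8 = 2.66288×10^8 km; r₂ = 9.14 × 1.496×10^8 = 1.367344×10^9 km.
Semi-major axis of the transfer orbit: a_t = (2.66288×10^8 + 1.367344×10^9)/2 = 8.16816×10^8 km.
Circular speed at r₁: v₁ = √(μ/r₁) = √(1.33306×10^11/2.66288×10^8) = 22.3743 km/s.
On the transfer ellipse at r₁, vis-viva gives v_p = √[μ(2/r₁ − 1/a_t)] = 28.9485 km/s.
First burn Δv₁ = |v_p − v₁| = 6.574 km/s.
At r₂, v₂ = √(μ/r₂) = 9.874 km/s.
Transfer-orbit speed at r₂: v_a = √[μ(2/r₂ − 1/a_t)] = 5.638 km/s.
Second burn Δv₂ = |v₂ − v_a| = 4.236 km/s.
Total Δv = Δv₁ + Δv₂ = 10.81 km/s.

Δv = 10.8 km/s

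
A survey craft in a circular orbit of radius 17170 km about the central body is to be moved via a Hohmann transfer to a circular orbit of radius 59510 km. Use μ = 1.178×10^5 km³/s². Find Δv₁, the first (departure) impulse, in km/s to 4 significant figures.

Transfer-ellipse semi-major axis a_t = (r₁ + r₂)/2 = (17170 + 59510)/2 = 38340 km.
On the circular orbit at r = 17170 km, v_c = √(μ/r) = 2.619 km/s.
Vis-viva on the transfer ellipse at r = 17170 km gives v_t = √[μ(2/r − 1/a_t)] = 3.263 km/s.
Δv₁ = |v_t − v_c| = |3.263 − 2.619| = 0.6440 km/s.

Δv₁ = 0.6440 km/s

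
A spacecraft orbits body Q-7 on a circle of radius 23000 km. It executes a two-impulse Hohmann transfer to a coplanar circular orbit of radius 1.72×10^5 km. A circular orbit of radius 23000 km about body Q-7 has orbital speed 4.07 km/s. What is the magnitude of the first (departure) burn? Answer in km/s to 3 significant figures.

From the circular-orbit relation v² = μ/r at r = 23000 km: μ = v²r = (4.07)² × 23000 = 3.80993×10^5 km³/s².
The Hohmann ellipse has a_t = (r₁ + r₂)/2 = 97500 km.
Circular speed at r = 23000 km: v_c = √(μ/r) = 4.070 km/s.
Vis-viva on the transfer ellipse at r = 23000 km gives v_t = √[μ(2/r − 1/a_t)] = 5.406 km/s.
Δv₁ = |v_t − v_c| = |5.406 − 4.070| = 1.336 km/s.

Δv₁ = 1.34 km/s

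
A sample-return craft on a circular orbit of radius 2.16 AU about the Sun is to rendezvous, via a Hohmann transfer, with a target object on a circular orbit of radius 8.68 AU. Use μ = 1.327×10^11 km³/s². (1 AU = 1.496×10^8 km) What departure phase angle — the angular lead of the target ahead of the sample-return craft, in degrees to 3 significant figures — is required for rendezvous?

φ = 91.2°

In km: r₁ = 2.16 × 1.496×10^8 = 3.23136×10^8 km; r₂ = 8.68 × 1.496×10^8 = 1.298528×10^9 km.
The Hohmann ellipse has a_t = (r₁ + r₂)/2 = 8.10832×10^8 km.
The half-period of the transfer ellipse is t = π√(a_t³/μ) = 1.99118×10^8 s.
Target angular speed ω₂ = √(μ/r₂³) = 7.78500×10^-9 rad/s.
Angle swept by the target during transfer: ω₂·t = 1.55013 rad = 88.82°.
The sample-return craft traverses 180° on the transfer ellipse, so the target must lead by 180° − 88.82° = 91.2°.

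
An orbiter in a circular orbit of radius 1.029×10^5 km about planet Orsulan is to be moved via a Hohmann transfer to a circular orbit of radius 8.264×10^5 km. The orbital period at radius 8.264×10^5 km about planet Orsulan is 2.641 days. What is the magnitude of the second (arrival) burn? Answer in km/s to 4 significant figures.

Δv₂ = 12.05 km/s

From Kepler's third law T² = 4π²r³/μ at r = 8.264×10^5 km, T = 2.641 days = 2.641 × 86400 s = 2.281824×10^5 s: μ = 4π²r³/T² = 4.27924×10^8 km³/s².
The Hohmann ellipse has a_t = (r₁ + r₂)/2 = 4.6465×10^5 km.
On the circular orbit at r = 8.264×10^5 km, v_c = √(μ/r) = 22.76 km/s.
Vis-viva on the transfer ellipse at r = 8.264×10^5 km gives v_t = √[μ(2/r − 1/a_t)] = 10.71 km/s.
Δv₂ = |v_t − v_c| = |10.71 − 22.76| = 12.05 km/s.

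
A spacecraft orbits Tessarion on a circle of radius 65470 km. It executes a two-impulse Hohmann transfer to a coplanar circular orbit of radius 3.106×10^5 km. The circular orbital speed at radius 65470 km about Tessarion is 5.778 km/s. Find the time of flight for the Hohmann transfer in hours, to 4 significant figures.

t = 48.13 hours

From the circular-orbit relation v² = μ/r at r = 65470 km: μ = v²r = (5.778)² × 65470 = 2.18573×10^6 km³/s².
The Hohmann ellipse has a_t = (r₁ + r₂)/2 = 1.88035×10^5 km.
Transfer time t = π√(a_t³/μ) = π√((1.88035×10^5)³ / 2.18573×10^6) = 1.7326×10^5 s.
Converting: 1.7326×10^5 s ÷ 3600 s/hour = 48.13 hours.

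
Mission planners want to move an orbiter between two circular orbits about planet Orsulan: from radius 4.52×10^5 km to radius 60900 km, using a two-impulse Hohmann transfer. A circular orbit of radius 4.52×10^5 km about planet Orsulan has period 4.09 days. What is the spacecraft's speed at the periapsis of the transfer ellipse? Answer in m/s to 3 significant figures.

From Kepler's third law T² = 4π²r³/μ at r = 4.52×10^5 km, T = 4.09 days = 4.09 × 86400 s = 3.53376×10^5 s: μ = 4π²r³/T² = 2.91945×10^7 km³/s².
The Hohmann ellipse has a_t = (r₁ + r₂)/2 = 2.5645×10^5 km.
The periapsis of the transfer ellipse is at r = 60900 km.
Vis-viva: v = √[μ(2/r − 1/a_t)] = √[2.91945×10^7 × (2/60900 − 1/2.5645×10^5)] = 29.07 km/s.

v = 29100 m/s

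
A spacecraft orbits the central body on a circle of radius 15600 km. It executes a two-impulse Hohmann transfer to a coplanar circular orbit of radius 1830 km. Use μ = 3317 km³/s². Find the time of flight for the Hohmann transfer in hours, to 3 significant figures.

The Hohmann ellipse has a_t = (r₁ + r₂)/2 = 8715 km.
Transfer time t = π√(a_t³/μ) = π√((8715)³ / 3317) = 44380 s.
Converting: 44380 s ÷ 3600 s/hour = 12.3 hours.

t = 12.3 hours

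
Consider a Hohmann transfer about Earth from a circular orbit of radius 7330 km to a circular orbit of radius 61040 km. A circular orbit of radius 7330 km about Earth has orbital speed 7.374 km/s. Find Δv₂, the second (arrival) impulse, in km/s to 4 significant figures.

Δv₂ = 1.372 km/s

From the circular-orbit relation v² = μ/r at r = 7330 km: μ = v²r = (7.374)² × 7330 = 3.98575×10^5 km³/s².
Transfer-ellipse semi-major axis a_t = (r₁ + r₂)/2 = (7330 + 61040)/2 = 34185 km.
On the circular orbit at r = 61040 km, v_c = √(μ/r) = 2.555 km/s.
Vis-viva on the transfer ellipse at r = 61040 km gives v_t = √[μ(2/r − 1/a_t)] = 1.183 km/s.
Δv₂ = |v_t − v_c| = |1.183 − 2.555| = 1.372 km/s.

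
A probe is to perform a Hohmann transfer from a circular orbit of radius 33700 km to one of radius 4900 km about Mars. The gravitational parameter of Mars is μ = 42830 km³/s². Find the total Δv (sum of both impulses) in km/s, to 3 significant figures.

Transfer-ellipse semi-major axis a_t = (r₁ + r₂)/2 = (33700 + 4900)/2 = 19300 km.
At r₁ the circular-orbit speed is v₁ = √(μ/r₁) = 1.12735 km/s.
Transfer-orbit speed at r₁ (v² = μ(2/r − 1/a)): v_a = √[μ(2/r₁ − 1/a_t)] = 0.568039 km/s.
First burn Δv₁ = |v_a − v₁| = 0.55931 km/s.
Circular speed at r₂: v₂ = √(μ/r₂) = 2.95649 km/s.
Transfer-orbit speed at r₂: v_p = √[μ(2/r₂ − 1/a_t)] = 3.90672 km/s.
Second burn Δv₂ = |v₂ − v_p| = 0.95023 km/s.
Total Δv = Δv₁ + Δv₂ = 1.510 km/s.

Δv = 1.51 km/s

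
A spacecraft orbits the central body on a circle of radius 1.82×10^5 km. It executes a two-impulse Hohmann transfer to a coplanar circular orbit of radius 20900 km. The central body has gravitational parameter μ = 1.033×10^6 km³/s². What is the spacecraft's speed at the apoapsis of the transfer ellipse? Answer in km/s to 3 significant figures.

The Hohmann ellipse has a_t = (r₁ + r₂)/2 = 1.0145×10^5 km.
The apoapsis of the transfer ellipse is at r = 1.820×10^5 km.
Vis-viva: v = √[μ(2/r − 1/a_t)] = √[1.033×10^6 × (2/1.820×10^5 − 1/1.0145×10^5)] = 1.081 km/s.

v = 1.08 km/s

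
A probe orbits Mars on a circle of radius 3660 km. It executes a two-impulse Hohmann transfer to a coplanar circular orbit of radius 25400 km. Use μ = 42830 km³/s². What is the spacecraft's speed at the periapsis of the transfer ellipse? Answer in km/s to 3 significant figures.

Semi-major axis of the transfer orbit: a_t = (3660 + 25400)/2 = 14530 km.
The periapsis of the transfer ellipse is at r = 3660 km.
From the vis-viva equation, v = √[μ(2/r − 1/a_t)] = 4.523 km/s.

v = 4.52 km/s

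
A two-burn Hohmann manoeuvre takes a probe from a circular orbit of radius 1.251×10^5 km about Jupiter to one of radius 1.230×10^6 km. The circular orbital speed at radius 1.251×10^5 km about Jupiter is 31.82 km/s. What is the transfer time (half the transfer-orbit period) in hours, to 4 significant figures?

t = 43.24 hours

From the circular-orbit relation v² = μ/r at r = 1.251×10^5 km: μ = v²r = (31.82)² × 1.251×10^5 = 1.26665×10^8 km³/s².
Transfer-ellipse semi-major axis a_t = (r₁ + r₂)/2 = (1.251×10^5 + 1.230×10^6)/2 = 6.7755×10^5 km.
Half the transfer-orbit period gives t = π√(a_t³/μ) = 1.5568×10^5 s.
Converting: 1.5568×10^5 s ÷ 3600 s/hour = 43.24 hours.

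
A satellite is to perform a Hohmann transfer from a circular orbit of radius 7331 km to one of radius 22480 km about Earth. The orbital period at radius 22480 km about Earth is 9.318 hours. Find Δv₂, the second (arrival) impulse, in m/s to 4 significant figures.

From Kepler's third law T² = 4π²r³/μ at r = 22480 km, T = 9.318 hours = 9.318 × 3600 s = 33544.8 s: μ = 4π²r³/T² = 3.98564×10^5 km³/s².
Transfer-ellipse semi-major axis a_t = (r₁ + r₂)/2 = (7331 + 22480)/2 = 14905.5 km.
On the circular orbit at r = 22480 km, v_c = √(μ/r) = 4.211 km/s.
Transfer-orbit speed at the same r (vis-viva, a = a_t): v_t = √[μ(2/r − 1/a_t)] = 2.953 km/s.
Δv₂ = |v_t − v_c| = |2.953 − 4.211| = 1.258 km/s.

Δv₂ = 1258 m/s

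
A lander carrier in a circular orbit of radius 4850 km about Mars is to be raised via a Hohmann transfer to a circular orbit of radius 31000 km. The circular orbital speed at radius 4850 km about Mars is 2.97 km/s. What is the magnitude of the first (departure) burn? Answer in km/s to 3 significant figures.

From the circular-orbit relation v² = μ/r at r = 4850 km: μ = v²r = (2.97)² × 4850 = 42781.4 km³/s².
Transfer-ellipse semi-major axis a_t = (r₁ + r₂)/2 = (4850 + 31000)/2 = 17925 km.
Circular speed at r = 4850 km: v_c = √(μ/r) = 2.9700 km/s.
Transfer-orbit speed at the same r (vis-viva, a = a_t): v_t = √[μ(2/r − 1/a_t)] = 3.9058 km/s.
Δv₁ = |v_t − v_c| = |3.9058 − 2.9700| = 0.9358 km/s.

Δv₁ = 0.936 km/s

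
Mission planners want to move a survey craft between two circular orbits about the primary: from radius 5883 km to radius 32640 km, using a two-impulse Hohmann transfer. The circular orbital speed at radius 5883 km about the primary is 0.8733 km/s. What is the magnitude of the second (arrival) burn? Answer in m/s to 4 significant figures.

From the circular-orbit relation v² = μ/r at r = 5883 km: μ = v²r = (0.8733)² × 5883 = 4486.69 km³/s².
The Hohmann ellipse has a_t = (r₁ + r₂)/2 = 19261.5 km.
Circular speed at r = 32640 km: v_c = √(μ/r) = 0.3708 km/s.
Transfer-orbit speed at the same r (vis-viva, a = a_t): v_t = √[μ(2/r − 1/a_t)] = 0.2049 km/s.
Δv₂ = |v_t − v_c| = |0.2049 − 0.3708| = 0.1659 km/s.

Δv₂ = 165.9 m/s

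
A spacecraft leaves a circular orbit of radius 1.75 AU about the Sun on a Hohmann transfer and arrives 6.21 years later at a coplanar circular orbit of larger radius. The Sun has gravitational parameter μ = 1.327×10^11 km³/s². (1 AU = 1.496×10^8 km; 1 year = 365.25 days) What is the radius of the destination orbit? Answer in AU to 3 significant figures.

r₂ = 8.98 AU

In km: r₁ = 1.75 × 1.496×10^8 = 2.618×10^8 km.
Transfer time t = 6.21 years × 365.25 × 86400 s = 1.95972696×10^8 s, and t = π√(a_t³/μ).
So a_t = (μ t²/π²)^(1/3) = (1.327×10^11 × (1.95972696×10^8)² / π²)^(1/3) = 8.0227×10^8 km.
Since a_t = (r₁ + r₂)/2, r₂ = 2a_t − r₁ = 2×8.0227×10^8 − 2.618×10^8 = 1.34274×10^9 km.
In AU: r₂ = 1.34274×10^9 / 1.496×10^8 = 8.98 AU.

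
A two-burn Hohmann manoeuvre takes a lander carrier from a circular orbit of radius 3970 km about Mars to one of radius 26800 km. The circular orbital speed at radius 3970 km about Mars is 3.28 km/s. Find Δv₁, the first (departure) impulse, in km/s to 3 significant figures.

From the circular-orbit relation v² = μ/r at r = 3970 km: μ = v²r = (3.28)² × 3970 = 42710.8 km³/s².
Transfer-ellipse semi-major axis a_t = (r₁ + r₂)/2 = (3970 + 26800)/2 = 15385 km.
On the circular orbit at r = 3970 km, v_c = √(μ/r) = 3.280 km/s.
Vis-viva on the transfer ellipse at r = 3970 km gives v_t = √[μ(2/r − 1/a_t)] = 4.329 km/s.
Δv₁ = |v_t − v_c| = |4.329 − 3.280| = 1.049 km/s.

Δv₁ = 1.05 km/s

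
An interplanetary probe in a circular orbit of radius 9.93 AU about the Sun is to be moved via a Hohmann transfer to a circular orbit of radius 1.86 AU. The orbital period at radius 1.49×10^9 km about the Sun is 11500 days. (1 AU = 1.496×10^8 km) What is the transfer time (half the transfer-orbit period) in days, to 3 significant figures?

t = 2620 days

From Kepler's third law T² = 4π²r³/μ at r = 1.49×10^9 km, T = 11500 days = 11500 × 86400 s = 9.936×10^8 s: μ = 4π²r³/T² = 1.32280×10^11 km³/s².
In km: r₁ = 9.93 × 1.496×10^8 = 1.485528×10^9 km; r₂ = 1.86 × 1.496×10^8 = 2.78256×10^8 km.
Semi-major axis of the transfer orbit: a_t = (1.485528×10^9 + 2.78256×10^8)/2 = 8.81892×10^8 km.
Transfer time t = π√(a_t³/μ) = π√((8.81892×10^8)³ / 1.32280×10^11) = 2.262×10^8 s.
Converting: 2.262×10^8 s ÷ 86400 s/day = 2620 days.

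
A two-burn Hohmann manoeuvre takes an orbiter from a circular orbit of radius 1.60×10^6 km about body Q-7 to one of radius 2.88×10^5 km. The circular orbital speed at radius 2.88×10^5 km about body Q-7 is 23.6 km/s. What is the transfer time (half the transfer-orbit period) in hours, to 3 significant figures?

From the circular-orbit relation v² = μ/r at r = 2.88×10^5 km: μ = v²r = (23.6)² × 2.88×10^5 = 1.60404×10^8 km³/s².
The Hohmann ellipse has a_t = (r₁ + r₂)/2 = 9.440×10^5 km.
By Kepler's third law the transfer-orbit period is T = 2π√(a_t³/μ), so t = T/2 = 2.275×10^5 s.
Converting: 2.275×10^5 s ÷ 3600 s/hour = 63.2 hours.

t = 63.2 hours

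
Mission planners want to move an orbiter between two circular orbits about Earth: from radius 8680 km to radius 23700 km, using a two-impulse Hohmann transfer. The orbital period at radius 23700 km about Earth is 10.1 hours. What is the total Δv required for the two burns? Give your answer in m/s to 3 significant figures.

Δv = 2520 m/s

From Kepler's third law T² = 4π²r³/μ at r = 23700 km, T = 10.1 hours = 10.1 × 3600 s = 36360 s: μ = 4π²r³/T² = 3.97518×10^5 km³/s².
Transfer-ellipse semi-major axis a_t = (r₁ + r₂)/2 = (8680 + 23700)/2 = 16190 km.
At r₁ the circular-orbit speed is v₁ = √(μ/r₁) = 6.7674 km/s.
Transfer-orbit speed at r₁ (v² = μ(2/r − 1/a)): v_p = √[μ(2/r₁ − 1/a_t)] = 8.1878 km/s.
First burn Δv₁ = |v_p − v₁| = 1.420 km/s.
At r₂, v₂ = √(μ/r₂) = 4.0955 km/s.
Transfer-orbit speed at r₂: v_a = √[μ(2/r₂ − 1/a_t)] = 2.9988 km/s.
Second burn Δv₂ = |v₂ − v_a| = 1.097 km/s.
Total Δv = Δv₁ + Δv₂ = 2.517 km/s.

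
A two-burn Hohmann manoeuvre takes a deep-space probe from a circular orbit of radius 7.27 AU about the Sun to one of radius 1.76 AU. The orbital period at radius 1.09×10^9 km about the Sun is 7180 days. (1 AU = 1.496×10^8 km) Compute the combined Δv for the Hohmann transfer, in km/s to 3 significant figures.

From Kepler's third law T² = 4π²r³/μ at r = 1.09×10^9 km, T = 7180 days = 7180 × 86400 s = 6.20352×10^8 s: μ = 4π²r³/T² = 1.32850×10^11 km³/s².
In km: r₁ = 7.27 × 1.496×10^8 = 1.087592×10^9 km; r₂ = 1.76 × 1.496×10^8 = 2.63296×10^8 km.
Transfer-ellipse semi-major axis a_t = (r₁ + r₂)/2 = (1.087592×10^9 + 2.63296×10^8)/2 = 6.75444×10^8 km.
Circular speed at r₁: v₁ = √(μ/r₁) = √(1.32850×10^11/1.087592×10^9) = 11.052 km/s.
Transfer-orbit speed at r₁ (vis-viva equation): v_a = √[μ(2/r₁ − 1/a_t)] = 6.9004 km/s.
First burn Δv₁ = |v_a − v₁| = 4.152 km/s.
At r₂, v₂ = √(μ/r₂) = 22.4626 km/s.
Transfer-orbit speed at r₂: v_p = √[μ(2/r₂ − 1/a_t)] = 28.5035 km/s.
Second burn Δv₂ = |v₂ − v_p| = 6.041 km/s.
Δv = Δv₁ + Δv₂ = 4.152 + 6.041 = 10.19 km/s.

Δv = 10.2 km/s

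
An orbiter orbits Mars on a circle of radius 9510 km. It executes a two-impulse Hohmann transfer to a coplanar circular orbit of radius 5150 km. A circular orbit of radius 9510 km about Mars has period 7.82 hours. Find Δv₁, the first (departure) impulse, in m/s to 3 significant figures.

From Kepler's third law T² = 4π²r³/μ at r = 9510 km, T = 7.82 hours = 7.82 × 3600 s = 28152 s: μ = 4π²r³/T² = 42843.3 km³/s².
Transfer-ellipse semi-major axis a_t = (r₁ + r₂)/2 = (9510 + 5150)/2 = 7330 km.
Circular speed at r = 9510 km: v_c = √(μ/r) = 2.1225 km/s.
Vis-viva on the transfer ellipse at r = 9510 km gives v_t = √[μ(2/r − 1/a_t)] = 1.7791 km/s.
Δv₁ = |v_t − v_c| = |1.7791 − 2.1225| = 0.3434 km/s.

Δv₁ = 343 m/s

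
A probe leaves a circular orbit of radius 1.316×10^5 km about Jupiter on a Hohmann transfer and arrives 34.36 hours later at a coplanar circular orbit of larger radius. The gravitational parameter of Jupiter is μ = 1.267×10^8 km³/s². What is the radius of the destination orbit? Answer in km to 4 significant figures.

Transfer time t = 34.36 hours = 1.23696×10^5 s, and t = π√(a_t³/μ).
So a_t = (μ t²/π²)^(1/3) = (1.267×10^8 × (1.23696×10^5)² / π²)^(1/3) = 5.8129×10^5 km.
Since a_t = (r₁ + r₂)/2, r₂ = 2a_t − r₁ = 2×5.8129×10^5 − 1.316×10^5 = 1.03098×10^6 km.

r₂ = 1.031×10^6 km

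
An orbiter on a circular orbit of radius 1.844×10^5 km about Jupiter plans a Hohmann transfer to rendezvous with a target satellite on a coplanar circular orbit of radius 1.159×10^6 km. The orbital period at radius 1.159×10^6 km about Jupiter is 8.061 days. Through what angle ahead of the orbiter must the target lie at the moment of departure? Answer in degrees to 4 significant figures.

φ = 100.6°

From Kepler's third law T² = 4π²r³/μ at r = 1.159×10^6 km, T = 8.061 days = 8.061 × 86400 s = 6.964704×10^5 s: μ = 4π²r³/T² = 1.26708×10^8 km³/s².
Semi-major axis of the transfer orbit: a_t = (1.844×10^5 + 1.159×10^6)/2 = 6.717×10^5 km.
The half-period of the transfer ellipse is t = π√(a_t³/μ) = 1.5364×10^5 s.
Target angular speed ω₂ = √(μ/r₂³) = 9.0215×10^-6 rad/s.
Angle swept by the target during transfer: ω₂·t = 1.3861 rad = 79.42°.
The orbiter traverses 180° on the transfer ellipse, so the target must lead by 180° − 79.42° = 100.6°.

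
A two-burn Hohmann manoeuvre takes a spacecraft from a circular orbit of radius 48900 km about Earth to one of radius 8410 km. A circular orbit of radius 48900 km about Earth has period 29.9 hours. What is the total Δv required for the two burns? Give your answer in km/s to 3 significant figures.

Δv = 3.42 km/s

From Kepler's third law T² = 4π²r³/μ at r = 48900 km, T = 29.9 hours = 29.9 × 3600 s = 1.0764×10^5 s: μ = 4π²r³/T² = 3.98418×10^5 km³/s².
Semi-major axis of the transfer orbit: a_t = (48900 + 8410)/2 = 28655 km.
At r₁ the circular-orbit speed is v₁ = √(μ/r₁) = 2.854 km/s.
On the transfer ellipse at r₁, v² = μ(2/r − 1/a) gives v_a = √[μ(2/r₁ − 1/a_t)] = 1.546 km/s.
First burn Δv₁ = |v_a − v₁| = 1.308 km/s.
At r₂, v₂ = √(μ/r₂) = 6.883 km/s.
Transfer-orbit speed at r₂: v_p = √[μ(2/r₂ − 1/a_t)] = 8.991 km/s.
Second burn Δv₂ = |v₂ − v_p| = 2.108 km/s.
Total Δv = Δv₁ + Δv₂ = 3.416 km/s.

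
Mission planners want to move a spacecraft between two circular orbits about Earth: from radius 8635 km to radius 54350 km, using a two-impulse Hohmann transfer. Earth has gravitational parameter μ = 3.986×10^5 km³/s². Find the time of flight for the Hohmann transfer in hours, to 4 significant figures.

t = 7.725 hours

Transfer-ellipse semi-major axis a_t = (r₁ + r₂)/2 = (8635 + 54350)/2 = 31492.5 km.
By Kepler's third law the transfer-orbit period is T = 2π√(a_t³/μ), so t = T/2 = 27810 s.
Converting: 27810 s ÷ 3600 s/hour = 7.725 hours.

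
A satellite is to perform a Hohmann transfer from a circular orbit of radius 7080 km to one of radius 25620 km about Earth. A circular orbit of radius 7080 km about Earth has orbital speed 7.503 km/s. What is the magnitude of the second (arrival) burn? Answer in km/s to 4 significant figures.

Δv₂ = 1.349 km/s

From the circular-orbit relation v² = μ/r at r = 7080 km: μ = v²r = (7.503)² × 7080 = 3.98569×10^5 km³/s².
The Hohmann ellipse has a_t = (r₁ + r₂)/2 = 16350 km.
On the circular orbit at r = 25620 km, v_c = √(μ/r) = 3.944 km/s.
Vis-viva on the transfer ellipse at r = 25620 km gives v_t = √[μ(2/r − 1/a_t)] = 2.595 km/s.
Δv₂ = |v_t − v_c| = |2.595 − 3.944| = 1.349 km/s.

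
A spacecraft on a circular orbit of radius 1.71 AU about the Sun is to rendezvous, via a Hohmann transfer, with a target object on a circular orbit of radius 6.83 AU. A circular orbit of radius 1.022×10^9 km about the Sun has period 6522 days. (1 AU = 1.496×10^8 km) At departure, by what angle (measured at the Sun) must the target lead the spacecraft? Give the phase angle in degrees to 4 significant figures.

φ = 91.02°

From Kepler's third law T² = 4π²r³/μ at r = 1.022×10^9 km, T = 6522 days = 6522 × 86400 s = 5.635008×10^8 s: μ = 4π²r³/T² = 1.32716×10^11 km³/s².
In km: r₁ = 1.71 × 1.496×10^8 = 2.55816×10^8 km; r₂ = 6.83 × 1.496×10^8 = 1.021768×10^9 km.
The Hohmann ellipse has a_t = (r₁ + r₂)/2 = 6.38792×10^8 km.
The half-period of the transfer ellipse is t = π√(a_t³/μ) = 1.3923×10^8 s.
The target's mean motion on its circular orbit is ω₂ = √(μ/r₂³) = 1.1154×10^-8 rad/s.
Angle swept by the target during transfer: ω₂·t = 1.553 rad = 88.98°.
The spacecraft traverses 180° on the transfer ellipse, so the target must lead by 180° − 88.98° = 91.02°.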